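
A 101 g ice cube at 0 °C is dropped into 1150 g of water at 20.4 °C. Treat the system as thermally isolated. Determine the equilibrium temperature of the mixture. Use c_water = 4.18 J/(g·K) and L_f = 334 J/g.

T_f ≈ 12.3 °C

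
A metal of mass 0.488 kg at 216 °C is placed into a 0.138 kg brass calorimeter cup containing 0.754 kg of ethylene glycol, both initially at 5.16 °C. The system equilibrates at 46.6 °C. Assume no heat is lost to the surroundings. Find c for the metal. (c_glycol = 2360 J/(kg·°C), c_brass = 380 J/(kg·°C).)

c ≈ 918 J/(kg·°C)

Energy conservation, ΣQ = 0:
0.488×c×(46.6 − 216) + 0.754×2360×(46.6 − 5.16) + 0.138×380×(46.6 − 5.16) = 0
-82.67 c = -75913
c = -75913/-82.67 ≈ 918.3 J/(kg·°C)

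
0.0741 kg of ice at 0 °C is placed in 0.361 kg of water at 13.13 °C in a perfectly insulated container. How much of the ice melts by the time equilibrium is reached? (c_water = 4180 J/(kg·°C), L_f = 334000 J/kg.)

m_melted ≈ 0.0593 kg

Heat available from the water dropping to 0 °C: 0.361×4180×13.13 = 19813 J.
Fully melting the ice requires m_ice L_f = 0.0741×334000 = 24749 J.
19813 J < 24749 J, so only part of the ice melts and the system sits at 0 °C.
m_melted×334000 = 19813  ⇒  m_melted ≈ 0.05932 kg.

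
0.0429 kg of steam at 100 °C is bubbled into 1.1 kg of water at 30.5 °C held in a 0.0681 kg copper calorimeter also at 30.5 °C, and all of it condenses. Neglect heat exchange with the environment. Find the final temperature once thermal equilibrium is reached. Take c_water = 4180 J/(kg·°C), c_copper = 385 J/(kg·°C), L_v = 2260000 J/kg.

Conservation of energy gives ΣQ = 0:
condense steam: −0.0429×2260000 = −96954; condensed water 100 °C→T: 179.32(T − 100); original water: 4598(T − 30.5); cup: 26.22(T − 30.5)
4803.5 T = 96954 + 17932 + 141039 = 255925
T ≈ 53.28 °C, under the boiling point, so the assumption holds.

T_f ≈ 53.3 °C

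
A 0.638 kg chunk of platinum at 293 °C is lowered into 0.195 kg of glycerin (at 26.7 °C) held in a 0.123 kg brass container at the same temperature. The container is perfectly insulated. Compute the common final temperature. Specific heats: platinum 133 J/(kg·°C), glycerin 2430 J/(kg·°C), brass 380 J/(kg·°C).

T_f ≈ 64.0 °C

Energy conservation, ΣQ = 0:
0.638·133·(T − 293) + 0.195·2430·(T − 26.7) + 0.123·380·(T − 26.7) = 0
605.44 T = 38762
T ≈ 64.02 °C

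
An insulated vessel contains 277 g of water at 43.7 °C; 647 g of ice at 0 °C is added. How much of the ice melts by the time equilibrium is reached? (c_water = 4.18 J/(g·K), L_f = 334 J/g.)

Cooling the water to 0 °C releases 277·4.18·43.7 = 50598 J.
Fully melting the ice requires m_ice L_f = 647·334 = 216098 J.
That's not enough to melt it all — equilibrium is at 0 °C with ice remaining.
Mass melted = 50598/334 ≈ 151.5 g.

m_melted ≈ 151 g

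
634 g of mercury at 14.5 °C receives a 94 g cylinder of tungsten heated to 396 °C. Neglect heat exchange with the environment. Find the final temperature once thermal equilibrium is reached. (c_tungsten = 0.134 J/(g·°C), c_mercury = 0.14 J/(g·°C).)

Net heat exchanged in the isolated system is zero:
94·0.134·(T − 396) + 634·0.14·(T − 14.5) = 0
12.6(T − 396) + 88.76(T − 14.5) = 0
(12.6 + 88.76) T = 12.6·396 + 88.76·14.5
T ≈ 61.91 °C

T_f ≈ 61.9 °C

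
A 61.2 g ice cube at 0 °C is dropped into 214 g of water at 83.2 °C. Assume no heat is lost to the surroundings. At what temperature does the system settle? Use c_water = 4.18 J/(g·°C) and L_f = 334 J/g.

T_f ≈ 46.9 °C

Conservation of energy gives ΣQ = 0:
melt ice: 61.2×334 = 20441
  warm the meltwater: 255.82 T
  water: 894.52(T − 83.2)
1150.3 T = 74424 − 20441 = 53983
T ≈ 46.93 °C — above 0 °C, consistent with complete melting.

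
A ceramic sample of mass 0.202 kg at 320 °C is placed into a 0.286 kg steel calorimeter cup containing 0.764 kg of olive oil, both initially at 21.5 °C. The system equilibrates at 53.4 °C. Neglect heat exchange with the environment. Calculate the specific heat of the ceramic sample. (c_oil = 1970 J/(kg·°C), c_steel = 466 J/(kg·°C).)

c ≈ 970 J/(kg·°C)

Energy conservation, ΣQ = 0:
0.202×c×(53.4 − 320) + 0.764×1970×(53.4 − 21.5) + 0.286×466×(53.4 − 21.5) = 0
-53.85 c = -52264
c = -52264/-53.85 ≈ 970.5 J/(kg·°C)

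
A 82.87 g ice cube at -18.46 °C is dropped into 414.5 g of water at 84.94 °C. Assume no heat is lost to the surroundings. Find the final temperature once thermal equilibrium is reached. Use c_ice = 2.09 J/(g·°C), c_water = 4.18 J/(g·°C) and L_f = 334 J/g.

T_f ≈ 55.9 °C

Energy balance with sensible and latent terms:
ice -18.46→0 °C: 82.87×2.09×18.46 = 3197.2
  melt ice: 82.87×334 = 27679
  warm the meltwater: 346.4 T
  water: 1732.6(T − 84.94)
2079 T = 147168 − 30876 = 116292
T ≈ 55.94 °C (positive, so assuming full melt was valid).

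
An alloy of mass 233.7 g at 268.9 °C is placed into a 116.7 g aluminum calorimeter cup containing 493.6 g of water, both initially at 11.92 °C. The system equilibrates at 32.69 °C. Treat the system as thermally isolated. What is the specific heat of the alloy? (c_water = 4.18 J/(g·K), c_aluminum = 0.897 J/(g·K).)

Setting the total heat transfer to zero:
233.7·c·(32.69 − 268.9) + 493.6·4.18·(32.69 − 11.92) + 116.7·0.897·(32.69 − 11.92) = 0
-55202 c = -45028
c = -45028/-55202 ≈ 0.8157 J/(g·K)

c ≈ 0.816 J/(g·K)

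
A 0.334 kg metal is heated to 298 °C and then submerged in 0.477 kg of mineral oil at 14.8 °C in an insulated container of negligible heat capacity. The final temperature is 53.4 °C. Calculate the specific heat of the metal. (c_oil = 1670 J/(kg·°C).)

c ≈ 376 J/(kg·°C)

Energy conservation, ΣQ = 0:
0.334·c·(53.4 − 298) + 0.477·1670·(53.4 − 14.8) = 0
-81.7 c = -30748
c = -30748/-81.7 ≈ 376.4 J/(kg·°C)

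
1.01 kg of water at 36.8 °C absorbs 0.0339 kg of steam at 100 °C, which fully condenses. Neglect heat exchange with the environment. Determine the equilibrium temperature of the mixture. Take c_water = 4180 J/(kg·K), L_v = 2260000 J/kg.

Sum of m c ΔT and latent-heat terms is zero:
steam→water at 100 °C releases m L_v = 0.0339×2260000 = 76614
  condensed water 100 °C→T: 141.7(T − 100)
  original water: 4221.8(T − 36.8)
4363.5 T = 76614 + 14170 + 155362 = 246146
T ≈ 56.41 °C, under the boiling point, so the assumption holds.

T_f ≈ 56.4 °C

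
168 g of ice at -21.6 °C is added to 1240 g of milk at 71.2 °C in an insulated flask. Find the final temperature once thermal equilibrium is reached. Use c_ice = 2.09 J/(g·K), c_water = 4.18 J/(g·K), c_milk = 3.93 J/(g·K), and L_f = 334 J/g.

T_f ≈ 50.8 °C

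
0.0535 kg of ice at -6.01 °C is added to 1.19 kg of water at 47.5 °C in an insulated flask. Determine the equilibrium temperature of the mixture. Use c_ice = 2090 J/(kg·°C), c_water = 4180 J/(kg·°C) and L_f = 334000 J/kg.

T_f ≈ 41.9 °C

Conservation of energy gives ΣQ = 0:
ice -6.01→0 °C: 0.0535·2090·6.01 = 672.01
  fusion: m_ice L_f = 0.0535·334000 = 17869
  warm the meltwater: 223.63 T
  water cools: 1.19·4180·(T − 47.5) = 4974.2(T − 47.5)
5197.8 T = 236274 − 18541 = 217733
T ≈ 41.89 °C (positive, so assuming full melt was valid).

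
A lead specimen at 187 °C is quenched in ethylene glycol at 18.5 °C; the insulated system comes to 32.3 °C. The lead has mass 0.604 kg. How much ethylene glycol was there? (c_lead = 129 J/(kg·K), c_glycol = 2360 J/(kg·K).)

m ≈ 0.37 kg

Taking heat into each body as positive, Σ m c ΔT = 0:
0.604×129×(32.3 − 187) + m×2360×(32.3 − 18.5) = 0
32568 m = 12054
m = 12054/32568 ≈ 0.3701 kg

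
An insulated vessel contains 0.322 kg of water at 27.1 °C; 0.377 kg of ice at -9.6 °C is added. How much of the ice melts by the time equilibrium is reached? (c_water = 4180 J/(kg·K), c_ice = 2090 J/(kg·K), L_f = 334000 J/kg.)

m_melted ≈ 0.0866 kg

Water can give up m c ΔT = 0.322×4180×27.1 = 36476 J before reaching 0 °C.
Warming the ice to 0 °C takes 0.377×2090×9.6 = 7564.1 J, leaving 28911 J for melting.
Fully melting the ice requires m_ice L_f = 0.377×334000 = 125918 J.
Since 28911 < 125918 J, not all the ice melts; equilibrium is at 0 °C.
Mass melted = 28911/334000 ≈ 0.08656 kg.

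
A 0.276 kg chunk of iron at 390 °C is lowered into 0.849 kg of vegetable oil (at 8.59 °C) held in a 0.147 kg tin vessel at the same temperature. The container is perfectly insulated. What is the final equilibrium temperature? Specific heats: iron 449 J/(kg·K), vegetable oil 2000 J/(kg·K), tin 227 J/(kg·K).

T_f ≈ 34.1 °C

With ΣQ=0 the equilibrium temperature is the m·c-weighted mean:
T_f = (123.92·390 + 1698·8.59 + 33.37·8.59) / (123.92 + 1698 + 33.37)
    = 63203 / 1855.3 ≈ 34.07 °C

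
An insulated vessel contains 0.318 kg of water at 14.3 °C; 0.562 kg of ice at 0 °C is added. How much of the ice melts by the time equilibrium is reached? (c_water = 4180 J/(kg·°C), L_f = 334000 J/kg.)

Cooling the water to 0 °C releases 0.318·4180·14.3 = 19008 J.
Fully melting the ice requires m_ice L_f = 0.562·334000 = 187708 J.
19008 J < 187708 J, so only part of the ice melts and the system sits at 0 °C.
Mass melted = 19008/334000 ≈ 0.05691 kg.

m_melted ≈ 0.0569 kg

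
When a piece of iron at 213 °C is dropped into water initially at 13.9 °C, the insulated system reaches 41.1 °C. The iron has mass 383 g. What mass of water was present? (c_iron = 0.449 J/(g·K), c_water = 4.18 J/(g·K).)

m ≈ 260 g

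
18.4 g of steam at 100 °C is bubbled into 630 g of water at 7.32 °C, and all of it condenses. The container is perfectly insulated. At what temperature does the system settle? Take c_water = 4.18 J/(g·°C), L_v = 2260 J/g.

Taking heat into each body as positive, Σ m c ΔT = 0:
latent heat released on condensation: 18.4·2260 = 41584
  condensed water 100 °C→T: 76.91(T − 100)
  water warms: 630·4.18·(T − 7.32) = 2633.4(T − 7.32)
2710.3 T = 41584 + 7691.2 + 19276 = 68552
T ≈ 25.29 °C (< 100 °C, so full condensation is consistent).

T_f ≈ 25.3 °C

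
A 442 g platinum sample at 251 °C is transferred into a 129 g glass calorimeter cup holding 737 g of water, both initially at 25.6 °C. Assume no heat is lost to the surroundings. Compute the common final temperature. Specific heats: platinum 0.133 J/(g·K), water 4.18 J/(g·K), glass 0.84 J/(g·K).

T_f = Σ m_i c_i T_i / Σ m_i c_i:
T_f = (58.79*251 + 3080.7*25.6 + 108.36*25.6) / (58.79 + 3080.7 + 108.36)
    = 96394 / 3247.8 ≈ 29.68 °C

T_f ≈ 29.7 °C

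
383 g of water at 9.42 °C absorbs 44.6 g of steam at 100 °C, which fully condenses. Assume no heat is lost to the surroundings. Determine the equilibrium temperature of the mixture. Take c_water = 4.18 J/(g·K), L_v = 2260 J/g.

T_f ≈ 75.3 °C

Heat gained plus heat lost sum to zero:
condense steam: −44.6×2260 = −100796
  condensed water 100 °C→T: 186.43(T − 100)
  water warms: 383×4.18×(T − 9.42) = 1600.9(T − 9.42)
1787.4 T = 100796 + 18643 + 15081 = 134520
T ≈ 75.26 °C, under the boiling point, so the assumption holds.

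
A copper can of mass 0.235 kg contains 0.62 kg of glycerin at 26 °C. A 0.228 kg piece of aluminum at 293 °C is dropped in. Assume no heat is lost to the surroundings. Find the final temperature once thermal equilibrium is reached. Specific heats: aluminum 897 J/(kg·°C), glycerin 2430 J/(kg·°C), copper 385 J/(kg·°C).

T_f ≈ 56.3 °C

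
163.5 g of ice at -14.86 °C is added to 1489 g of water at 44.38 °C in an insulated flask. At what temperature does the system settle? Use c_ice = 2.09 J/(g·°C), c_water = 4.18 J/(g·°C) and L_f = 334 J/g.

T_f ≈ 31.3 °C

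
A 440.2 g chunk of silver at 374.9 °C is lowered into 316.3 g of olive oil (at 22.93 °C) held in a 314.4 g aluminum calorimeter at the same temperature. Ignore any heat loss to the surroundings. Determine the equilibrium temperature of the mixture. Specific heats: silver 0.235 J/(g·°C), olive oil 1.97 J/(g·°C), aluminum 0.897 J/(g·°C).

T_f ≈ 59.0 °C

T_f is the heat-capacity-weighted average of the initial temperatures:
T_f = (103.45×374.9 + 623.11×22.93 + 282.02×22.93) / (103.45 + 623.11 + 282.02)
    = 59537 / 1008.6 ≈ 59.03 °C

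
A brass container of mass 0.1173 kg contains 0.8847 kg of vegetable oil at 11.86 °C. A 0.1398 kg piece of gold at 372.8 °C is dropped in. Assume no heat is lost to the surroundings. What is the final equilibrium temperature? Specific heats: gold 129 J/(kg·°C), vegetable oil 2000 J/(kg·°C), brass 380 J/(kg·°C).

T_f ≈ 15.4 °C

With ΣQ=0 the equilibrium temperature is the m·c-weighted mean:
T_f = (18.03×372.8 + 1769.4×11.86 + 44.57×11.86) / (18.03 + 1769.4 + 44.57)
    = 28237 / 1832 ≈ 15.41 °C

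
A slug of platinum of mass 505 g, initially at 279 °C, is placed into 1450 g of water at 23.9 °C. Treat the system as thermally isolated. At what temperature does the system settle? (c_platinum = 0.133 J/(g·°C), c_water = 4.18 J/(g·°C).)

Set heat shed by the hot body equal to heat absorbed by the cold body:
505·0.133·(279 − T) = 1450·4.18·(T − 23.9)
67.17(279 − T) = 6061(T − 23.9)
6128.2 T = 163597  ⇒  T ≈ 26.70 °C

T_f ≈ 26.7 °C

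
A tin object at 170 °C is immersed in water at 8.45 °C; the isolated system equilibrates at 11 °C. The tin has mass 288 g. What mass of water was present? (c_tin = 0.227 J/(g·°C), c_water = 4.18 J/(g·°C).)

|Q_tin| = |Q_water|:
288×0.227×(170 − 11) = m×4.18×(11 − 8.45)
10.66 m = 10395  ⇒  m ≈ 975.2 g

m ≈ 975 g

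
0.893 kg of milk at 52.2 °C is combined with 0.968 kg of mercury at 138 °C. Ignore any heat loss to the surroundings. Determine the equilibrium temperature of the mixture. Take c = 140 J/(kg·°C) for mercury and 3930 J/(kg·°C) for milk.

T_f ≈ 55.4 °C

Heat gained plus heat lost sum to zero:
0.968*140*(T − 138) + 0.893*3930*(T − 52.2) = 0
3645 T = 201897
T = 201897/3645 ≈ 55.39 °C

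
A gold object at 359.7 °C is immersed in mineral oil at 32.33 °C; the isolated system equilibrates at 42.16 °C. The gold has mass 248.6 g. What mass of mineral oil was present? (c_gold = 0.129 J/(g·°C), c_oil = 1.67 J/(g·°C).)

|Q_gold| = |Q_oil|:
248.6·0.129·(359.7 − 42.16) = m·1.67·(42.16 − 32.33)
16.42 m = 10183  ⇒  m ≈ 620.3 g

m ≈ 620 g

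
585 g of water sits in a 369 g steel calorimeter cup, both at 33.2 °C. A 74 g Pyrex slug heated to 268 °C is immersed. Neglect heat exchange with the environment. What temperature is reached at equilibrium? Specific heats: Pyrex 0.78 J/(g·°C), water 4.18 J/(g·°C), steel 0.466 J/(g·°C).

T_f ≈ 38.3 °C

Let T be the final temperature. ΣQ_i = 0:
74*0.78*(T − 268) + 585*4.18*(T − 33.2) + 369*0.466*(T − 33.2) = 0
57.72(T − 268) + 2445.3(T − 33.2) + 171.95(T − 33.2) = 0
(57.72 + 2445.3 + 171.95) T = 57.72*268 + 2445.3*33.2 + 171.95*33.2
T = 102362/2675 ≈ 38.27 °C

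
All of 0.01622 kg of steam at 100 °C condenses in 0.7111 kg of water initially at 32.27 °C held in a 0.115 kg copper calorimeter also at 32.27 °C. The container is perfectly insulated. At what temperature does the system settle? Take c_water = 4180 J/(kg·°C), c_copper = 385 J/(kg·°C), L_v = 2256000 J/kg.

Energy balance with sensible and latent terms:
condense steam: −0.01622×2256000 = −36592; condensed water 100 °C→T: 67.8(T − 100); original water: 2972.4(T − 32.27); copper cup: 0.115×385×(T − 32.27) = 44.27(T − 32.27)
3084.5 T = 36592 + 6780 + 97348 = 140720
T ≈ 45.62 °C (< 100 °C, so full condensation is consistent).

T_f ≈ 45.6 °C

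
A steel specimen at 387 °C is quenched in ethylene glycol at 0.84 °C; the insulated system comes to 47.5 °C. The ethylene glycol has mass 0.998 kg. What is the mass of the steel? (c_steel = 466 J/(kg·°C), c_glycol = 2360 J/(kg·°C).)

m ≈ 0.695 kg

Let T be the final temperature. ΣQ_i = 0:
m·466·(47.5 − 387) + 0.998·2360·(47.5 − 0.84) = 0
-158207 m = -109897
m = -109897/-158207 ≈ 0.6946 kg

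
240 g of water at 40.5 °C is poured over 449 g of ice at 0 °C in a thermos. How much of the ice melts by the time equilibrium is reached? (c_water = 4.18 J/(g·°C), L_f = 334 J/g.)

Cooling the water to 0 °C releases 240×4.18×40.5 = 40630 J.
Melting all 449 g of ice would need 449×334 = 149966 J.
40630 J < 149966 J, so only part of the ice melts and the system sits at 0 °C.
m_melt = 40630 / L_f = 121.6 g.

m_melted ≈ 122 g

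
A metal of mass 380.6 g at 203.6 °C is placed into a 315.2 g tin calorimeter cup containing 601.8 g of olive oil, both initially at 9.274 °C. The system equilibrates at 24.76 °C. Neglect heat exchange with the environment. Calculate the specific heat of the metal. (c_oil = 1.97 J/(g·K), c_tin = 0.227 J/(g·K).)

c ≈ 0.286 J/(g·K)

Heat gained plus heat lost sum to zero:
380.6×c×(24.76 − 203.6) + 601.8×1.97×(24.76 − 9.274) + 315.2×0.227×(24.76 − 9.274) = 0
-68067 c = -19467
c = -19467/-68067 ≈ 0.286 J/(g·K)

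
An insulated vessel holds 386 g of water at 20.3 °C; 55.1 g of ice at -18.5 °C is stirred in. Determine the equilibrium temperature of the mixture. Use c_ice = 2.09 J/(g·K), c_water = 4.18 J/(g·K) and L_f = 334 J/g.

Setting the total heat transfer to zero:
warm ice to 0 °C: 55.1×2.09×(0 − (-18.5)) = 2130.4; melt ice: 55.1×334 = 18403; meltwater 0→T: 55.1×4.18×T = 230.32 T; water: 1613.5(T − 20.3)
1843.8 T = 32754 − 20534 = 12220
T ≈ 6.63 °C. Since T > 0 °C, the all-ice-melts assumption holds.

T_f ≈ 6.6 °C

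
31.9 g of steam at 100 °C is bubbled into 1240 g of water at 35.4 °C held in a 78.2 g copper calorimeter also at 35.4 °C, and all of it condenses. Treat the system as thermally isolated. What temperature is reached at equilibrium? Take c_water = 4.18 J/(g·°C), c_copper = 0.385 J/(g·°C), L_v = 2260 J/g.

Taking heat into each body as positive, Σ m c ΔT = 0:
steam→water at 100 °C releases m L_v = 31.9·2260 = 72094
  condensed water 100 °C→T: 133.34(T − 100)
  original water: 5183.2(T − 35.4)
  copper cup: 78.2·0.385·(T − 35.4) = 30.11(T − 35.4)
5346.6 T = 72094 + 13334 + 184551 = 269979
T ≈ 50.50 °C (< 100 °C, so full condensation is consistent).

T_f ≈ 50.5 °C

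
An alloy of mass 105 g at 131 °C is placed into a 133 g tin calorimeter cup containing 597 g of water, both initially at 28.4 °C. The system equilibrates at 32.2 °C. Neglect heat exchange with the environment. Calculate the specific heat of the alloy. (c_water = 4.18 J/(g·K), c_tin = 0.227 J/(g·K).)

c ≈ 0.925 J/(g·K)

Heat gained plus heat lost sum to zero:
105·c·(32.2 − 131) + 597·4.18·(32.2 − 28.4) + 133·0.227·(32.2 − 28.4) = 0
-10374 c = -9597.5
c = -9597.5/-10374 ≈ 0.9251 J/(g·K)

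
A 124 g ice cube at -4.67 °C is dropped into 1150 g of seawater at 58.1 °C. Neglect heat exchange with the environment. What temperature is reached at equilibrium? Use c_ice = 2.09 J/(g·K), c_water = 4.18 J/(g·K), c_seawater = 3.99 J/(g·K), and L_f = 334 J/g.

T_f ≈ 43.9 °C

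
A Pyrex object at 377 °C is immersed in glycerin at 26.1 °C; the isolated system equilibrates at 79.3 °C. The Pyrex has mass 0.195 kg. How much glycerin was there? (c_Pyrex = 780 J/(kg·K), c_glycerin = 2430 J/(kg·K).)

m ≈ 0.35 kg

|Q_Pyrex| = |Q_glycerin|:
0.195×780×(377 − 79.3) = m×2430×(79.3 − 26.1)
129276 m = 45280  ⇒  m ≈ 0.3503 kg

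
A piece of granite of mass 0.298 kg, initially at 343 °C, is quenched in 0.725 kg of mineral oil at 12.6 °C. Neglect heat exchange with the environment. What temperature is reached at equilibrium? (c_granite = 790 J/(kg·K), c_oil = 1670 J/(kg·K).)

T_f ≈ 66.4 °C

T_f = Σ m_i c_i T_i / Σ m_i c_i:
T_f = (235.42·343 + 1210.8·12.6) / (235.42 + 1210.8)
    = 96005 / 1446.2 ≈ 66.39 °C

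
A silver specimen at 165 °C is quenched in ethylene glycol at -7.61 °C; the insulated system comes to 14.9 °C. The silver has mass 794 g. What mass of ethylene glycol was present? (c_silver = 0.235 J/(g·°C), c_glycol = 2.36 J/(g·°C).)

m ≈ 527 g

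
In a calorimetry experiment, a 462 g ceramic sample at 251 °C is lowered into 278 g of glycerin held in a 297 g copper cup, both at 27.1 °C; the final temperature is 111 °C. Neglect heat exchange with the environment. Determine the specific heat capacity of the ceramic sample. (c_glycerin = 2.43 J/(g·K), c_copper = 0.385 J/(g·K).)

Let T be the final temperature. ΣQ_i = 0:
462·c·(111 − 251) + 278·2.43·(111 − 27.1) + 297·0.385·(111 − 27.1) = 0
-64680 c = -66271
c = -66271/-64680 ≈ 1.025 J/(g·K)

c ≈ 1.02 J/(g·K)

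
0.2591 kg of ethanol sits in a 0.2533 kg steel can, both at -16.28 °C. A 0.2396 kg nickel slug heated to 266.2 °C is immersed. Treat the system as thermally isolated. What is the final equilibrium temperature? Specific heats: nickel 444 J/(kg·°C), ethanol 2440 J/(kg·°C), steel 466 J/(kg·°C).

T_f ≈ 18.8 °C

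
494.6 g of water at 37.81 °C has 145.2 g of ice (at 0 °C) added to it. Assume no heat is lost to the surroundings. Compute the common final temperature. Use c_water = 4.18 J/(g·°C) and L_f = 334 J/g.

Sum of m c ΔT and latent-heat terms is zero:
fusion: m_ice L_f = 145.2×334 = 48497
  warm the meltwater: 606.94 T
  water: 2067.4(T − 37.81)
2674.4 T = 78169 − 48497 = 29673
T ≈ 11.10 °C (positive, so assuming full melt was valid).

T_f ≈ 11.1 °C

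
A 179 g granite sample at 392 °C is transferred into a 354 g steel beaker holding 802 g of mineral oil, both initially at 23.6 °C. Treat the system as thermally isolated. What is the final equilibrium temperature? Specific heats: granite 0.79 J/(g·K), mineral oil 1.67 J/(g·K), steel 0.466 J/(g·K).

Taking heat into each body as positive, Σ m c ΔT = 0:
179·0.79·(T − 392) + 802·1.67·(T − 23.6) + 354·0.466·(T − 23.6) = 0
(141.41 + 1339.3 + 164.96) T = 141.41·392 + 1339.3·23.6 + 164.96·23.6
T = 90934/1645.7 ≈ 55.26 °C

T_f ≈ 55.3 °C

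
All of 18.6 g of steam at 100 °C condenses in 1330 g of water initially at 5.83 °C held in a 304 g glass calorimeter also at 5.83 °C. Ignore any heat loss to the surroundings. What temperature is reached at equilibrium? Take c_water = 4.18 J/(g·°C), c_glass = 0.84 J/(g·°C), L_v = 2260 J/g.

T_f ≈ 14.2 °C

Energy conservation, ΣQ = 0:
latent heat released on condensation: 18.6×2260 = 42036
  condensate cools 100→T: 18.6×4.18×(T − 100) = 77.75(T − 100)
  water warms: 1330×4.18×(T − 5.83) = 5559.4(T − 5.83)
  cup: 255.36(T − 5.83)
5892.5 T = 42036 + 7774.8 + 33900 = 83711
T ≈ 14.21 °C — below 100 °C, confirming all the steam condensed.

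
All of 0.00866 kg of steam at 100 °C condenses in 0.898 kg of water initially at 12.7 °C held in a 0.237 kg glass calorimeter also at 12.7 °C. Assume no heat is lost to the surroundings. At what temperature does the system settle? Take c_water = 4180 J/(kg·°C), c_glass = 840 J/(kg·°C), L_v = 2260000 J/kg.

Setting the total heat transfer to zero:
condense steam: −0.00866·2260000 = −19572; condensate cools 100→T: 0.00866·4180·(T − 100) = 36.2(T − 100); water warms: 0.898·4180·(T − 12.7) = 3753.6(T − 12.7); cup: 199.08(T − 12.7)
3988.9 T = 19572 + 3619.9 + 50200 = 73391
T ≈ 18.40 °C (< 100 °C, so full condensation is consistent).

T_f ≈ 18.4 °C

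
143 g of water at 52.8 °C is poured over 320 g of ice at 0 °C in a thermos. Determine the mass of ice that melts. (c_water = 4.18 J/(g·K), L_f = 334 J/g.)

m_melted ≈ 94.5 g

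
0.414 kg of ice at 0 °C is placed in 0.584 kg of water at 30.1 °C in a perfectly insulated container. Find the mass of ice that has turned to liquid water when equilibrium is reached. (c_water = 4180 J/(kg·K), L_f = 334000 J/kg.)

Heat available from the water dropping to 0 °C: 0.584×4180×30.1 = 73478 J.
Melting all 0.414 kg of ice would need 0.414×334000 = 138276 J.
Since 73478 < 138276 J, not all the ice melts; equilibrium is at 0 °C.
m_melt = 73478 / L_f = 0.22 kg.

m_melted ≈ 0.22 kg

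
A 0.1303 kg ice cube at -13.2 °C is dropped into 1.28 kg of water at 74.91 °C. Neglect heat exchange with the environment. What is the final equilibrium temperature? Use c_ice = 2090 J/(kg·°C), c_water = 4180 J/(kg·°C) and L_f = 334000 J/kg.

Heat gained plus heat lost sum to zero:
ice -13.2→0 °C: 0.1303×2090×13.2 = 3594.7
  fusion: m_ice L_f = 0.1303×334000 = 43520
  meltwater 0→T: 0.1303×4180×T = 544.65 T
  water: 5350.4(T − 74.91)
5895.1 T = 400798 − 47115 = 353684
T ≈ 60.00 °C. Since T > 0 °C, the all-ice-melts assumption holds.

T_f ≈ 60.0 °C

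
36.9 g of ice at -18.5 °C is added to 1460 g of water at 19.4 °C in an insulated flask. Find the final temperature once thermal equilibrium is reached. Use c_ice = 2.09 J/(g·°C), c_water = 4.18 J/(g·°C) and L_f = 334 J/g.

T_f ≈ 16.7 °C

Taking heat into each body as positive, Σ m c ΔT = 0:
ice -18.5→0 °C: 36.9×2.09×18.5 = 1426.7
  melt ice: 36.9×334 = 12325
  meltwater 0→T: 36.9×4.18×T = 154.24 T
  water: 6102.8(T − 19.4)
6257 T = 118394 − 13751 = 104643
T ≈ 16.72 °C (positive, so assuming full melt was valid).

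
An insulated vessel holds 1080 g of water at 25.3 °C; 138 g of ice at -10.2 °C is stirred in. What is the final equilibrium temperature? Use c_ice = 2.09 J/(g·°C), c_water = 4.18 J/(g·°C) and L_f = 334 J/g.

T_f ≈ 12.8 °C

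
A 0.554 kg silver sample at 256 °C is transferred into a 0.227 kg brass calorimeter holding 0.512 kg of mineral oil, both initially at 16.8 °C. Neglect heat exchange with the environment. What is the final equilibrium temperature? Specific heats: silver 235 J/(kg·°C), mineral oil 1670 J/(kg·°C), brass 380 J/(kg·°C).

T_f is the heat-capacity-weighted average of the initial temperatures:
T_f = (130.19*256 + 855.04*16.8 + 86.26*16.8) / (130.19 + 855.04 + 86.26)
    = 49142 / 1071.5 ≈ 45.86 °C

T_f ≈ 45.9 °C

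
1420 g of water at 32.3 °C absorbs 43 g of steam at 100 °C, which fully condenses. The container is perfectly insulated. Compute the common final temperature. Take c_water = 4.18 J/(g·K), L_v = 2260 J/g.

Conservation of energy gives ΣQ = 0:
condense steam: −43×2260 = −97180; condensed water 100 °C→T: 179.74(T − 100); water warms: 1420×4.18×(T − 32.3) = 5935.6(T − 32.3)
6115.3 T = 97180 + 17974 + 191720 = 306874
T ≈ 50.18 °C, under the boiling point, so the assumption holds.

T_f ≈ 50.2 °C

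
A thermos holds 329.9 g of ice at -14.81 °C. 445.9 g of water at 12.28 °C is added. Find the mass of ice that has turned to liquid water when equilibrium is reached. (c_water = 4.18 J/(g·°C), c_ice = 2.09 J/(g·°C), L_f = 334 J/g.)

m_melted ≈ 38 g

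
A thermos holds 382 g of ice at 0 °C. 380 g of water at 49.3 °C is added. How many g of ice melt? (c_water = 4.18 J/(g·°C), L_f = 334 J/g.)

m_melted ≈ 234 g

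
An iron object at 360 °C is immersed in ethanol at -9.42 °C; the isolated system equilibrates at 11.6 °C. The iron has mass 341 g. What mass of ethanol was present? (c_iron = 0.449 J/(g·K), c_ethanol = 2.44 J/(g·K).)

Net heat exchanged in the isolated system is zero:
341×0.449×(11.6 − 360) + m×2.44×(11.6 − (-9.42)) = 0
51.29 m = 53343
m = 53343/51.29 ≈ 1040 g

m ≈ 1040 g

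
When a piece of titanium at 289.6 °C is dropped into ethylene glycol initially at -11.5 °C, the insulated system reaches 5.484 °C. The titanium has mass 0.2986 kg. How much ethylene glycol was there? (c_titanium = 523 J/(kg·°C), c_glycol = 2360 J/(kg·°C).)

m ≈ 1.11 kg

Heat lost by the titanium = heat gained by the glycol:
0.2986·523·(289.6 − 5.484) = m·2360·(5.484 − (-11.5))
40082 m = 44370  ⇒  m ≈ 1.107 kg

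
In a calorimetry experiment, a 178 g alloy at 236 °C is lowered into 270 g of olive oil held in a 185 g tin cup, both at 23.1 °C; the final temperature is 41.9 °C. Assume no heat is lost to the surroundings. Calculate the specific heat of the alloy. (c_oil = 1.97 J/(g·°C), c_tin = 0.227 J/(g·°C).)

Taking heat into each body as positive, Σ m c ΔT = 0:
178×c×(41.9 − 236) + 270×1.97×(41.9 − 23.1) + 185×0.227×(41.9 − 23.1) = 0
-34550 c = -10789
c = -10789/-34550 ≈ 0.3123 J/(g·°C)

c ≈ 0.312 J/(g·°C)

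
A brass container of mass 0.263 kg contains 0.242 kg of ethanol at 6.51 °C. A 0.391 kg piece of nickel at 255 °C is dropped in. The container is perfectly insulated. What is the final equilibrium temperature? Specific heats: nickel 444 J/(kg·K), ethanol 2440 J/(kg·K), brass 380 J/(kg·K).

T_f ≈ 56.4 °C

Taking heat into each body as positive, Σ m c ΔT = 0:
0.391*444*(T − 255) + 0.242*2440*(T − 6.51) + 0.263*380*(T − 6.51) = 0
173.6(T − 255) + 590.48(T − 6.51) + 99.94(T − 6.51) = 0
864.02 T = 48764
T = 48764 / 864.02 = 56.4 °C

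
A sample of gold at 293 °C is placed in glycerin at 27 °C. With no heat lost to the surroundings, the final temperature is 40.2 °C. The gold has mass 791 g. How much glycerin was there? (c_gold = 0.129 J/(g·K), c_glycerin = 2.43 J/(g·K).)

m ≈ 804 g

Heat lost by the gold = heat gained by the glycerin:
791×0.129×(293 − 40.2) = m×2.43×(40.2 − 27)
32.08 m = 25795  ⇒  m ≈ 804.2 g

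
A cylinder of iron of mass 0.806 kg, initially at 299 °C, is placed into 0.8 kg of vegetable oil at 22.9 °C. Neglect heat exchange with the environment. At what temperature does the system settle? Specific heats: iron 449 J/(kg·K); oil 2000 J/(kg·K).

Heat gained plus heat lost sum to zero:
0.806×449×(T − 299) + 0.8×2000×(T − 22.9) = 0
361.89(T − 299) + 1600(T − 22.9) = 0
(361.89 + 1600) T = 361.89×299 + 1600×22.9
T = 144846/1961.9 ≈ 73.83 °C

T_f ≈ 73.8 °C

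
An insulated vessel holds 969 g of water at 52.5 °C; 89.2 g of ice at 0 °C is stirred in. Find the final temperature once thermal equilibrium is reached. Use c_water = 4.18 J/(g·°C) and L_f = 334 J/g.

Conservation of energy gives ΣQ = 0:
fusion: m_ice L_f = 89.2×334 = 29793; meltwater 0→T: 89.2×4.18×T = 372.86 T; water cools: 969×4.18×(T − 52.5) = 4050.4(T − 52.5)
4423.3 T = 212647 − 29793 = 182854
T ≈ 41.34 °C. Since T > 0 °C, the all-ice-melts assumption holds.

T_f ≈ 41.3 °C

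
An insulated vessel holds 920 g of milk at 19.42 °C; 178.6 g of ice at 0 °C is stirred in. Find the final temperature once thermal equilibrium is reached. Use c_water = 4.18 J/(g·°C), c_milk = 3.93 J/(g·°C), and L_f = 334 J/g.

Energy conservation, ΣQ = 0:
latent heat to melt: 178.6·334 = 59652; warm the meltwater: 746.55 T; milk: 3615.6(T − 19.42)
4362.1 T = 70215 − 59652 = 10563
T ≈ 2.42 °C (positive, so assuming full melt was valid).

T_f ≈ 2.4 °C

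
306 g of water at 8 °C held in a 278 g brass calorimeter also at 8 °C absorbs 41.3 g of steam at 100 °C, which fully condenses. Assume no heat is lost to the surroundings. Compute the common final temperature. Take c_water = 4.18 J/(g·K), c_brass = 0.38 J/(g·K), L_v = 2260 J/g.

Conservation of energy gives ΣQ = 0:
latent heat released on condensation: 41.3×2260 = 93338; condensed water 100 °C→T: 172.63(T − 100); original water: 1279.1(T − 8); brass cup: 278×0.38×(T − 8) = 105.64(T − 8)
1557.4 T = 93338 + 17263 + 11078 = 121679
T ≈ 78.13 °C, under the boiling point, so the assumption holds.

T_f ≈ 78.1 °C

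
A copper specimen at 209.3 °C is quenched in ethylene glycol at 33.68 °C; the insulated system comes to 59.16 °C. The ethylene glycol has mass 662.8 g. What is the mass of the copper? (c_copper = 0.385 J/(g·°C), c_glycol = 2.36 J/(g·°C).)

|Q_copper| = |Q_glycol|:
m·0.385·(209.3 − 59.16) = 662.8·2.36·(59.16 − 33.68)
57.8 m = 39856  ⇒  m ≈ 689.5 g

m ≈ 690 g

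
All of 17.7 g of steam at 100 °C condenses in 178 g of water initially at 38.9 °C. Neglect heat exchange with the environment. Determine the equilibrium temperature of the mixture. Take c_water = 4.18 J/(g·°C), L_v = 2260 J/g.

Setting the total heat transfer to zero:
latent heat released on condensation: 17.7·2260 = 40002; condensate cools 100→T: 17.7·4.18·(T − 100) = 73.99(T − 100); water warms: 178·4.18·(T − 38.9) = 744.04(T − 38.9)
818.03 T = 40002 + 7398.6 + 28943 = 76344
T ≈ 93.33 °C — below 100 °C, confirming all the steam condensed.

T_f ≈ 93.3 °C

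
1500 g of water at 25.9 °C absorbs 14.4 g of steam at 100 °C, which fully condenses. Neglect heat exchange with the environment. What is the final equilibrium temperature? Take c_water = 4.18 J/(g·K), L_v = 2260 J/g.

T_f ≈ 31.7 °C

Energy balance with sensible and latent terms:
latent heat released on condensation: 14.4·2260 = 32544; condensate cools 100→T: 14.4·4.18·(T − 100) = 60.19(T − 100); original water: 6270(T − 25.9)
6330.2 T = 32544 + 6019.2 + 162393 = 200956
T ≈ 31.75 °C, under the boiling point, so the assumption holds.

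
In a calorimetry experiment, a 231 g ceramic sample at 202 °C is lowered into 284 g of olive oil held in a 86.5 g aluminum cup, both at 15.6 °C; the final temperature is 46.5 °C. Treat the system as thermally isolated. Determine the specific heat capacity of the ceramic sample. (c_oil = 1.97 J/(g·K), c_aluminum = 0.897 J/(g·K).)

Net heat exchanged in the isolated system is zero:
231·c·(46.5 − 202) + 284·1.97·(46.5 − 15.6) + 86.5·0.897·(46.5 − 15.6) = 0
-35920 c = -19685
c = -19685/-35920 ≈ 0.548 J/(g·K)

c ≈ 0.548 J/(g·K)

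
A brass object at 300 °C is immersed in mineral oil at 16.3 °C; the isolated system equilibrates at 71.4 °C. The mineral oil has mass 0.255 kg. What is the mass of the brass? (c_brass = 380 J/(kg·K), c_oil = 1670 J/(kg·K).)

m ≈ 0.27 kg

Heat lost by the brass = heat gained by the oil:
m×380×(300 − 71.4) = 0.255×1670×(71.4 − 16.3)
86868 m = 23464  ⇒  m ≈ 0.2701 kg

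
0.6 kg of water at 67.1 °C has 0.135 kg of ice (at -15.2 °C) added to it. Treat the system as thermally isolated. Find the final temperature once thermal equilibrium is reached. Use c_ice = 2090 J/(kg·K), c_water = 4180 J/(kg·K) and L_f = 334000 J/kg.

T_f ≈ 38.7 °C

Taking heat into each body as positive, Σ m c ΔT = 0:
warm ice to 0 °C: 0.135×2090×(0 − (-15.2)) = 4288.7
  fusion: m_ice L_f = 0.135×334000 = 45090
  warm the meltwater: 564.3 T
  water: 2508(T − 67.1)
3072.3 T = 168287 − 49379 = 118908
T ≈ 38.70 °C. Since T > 0 °C, the all-ice-melts assumption holds.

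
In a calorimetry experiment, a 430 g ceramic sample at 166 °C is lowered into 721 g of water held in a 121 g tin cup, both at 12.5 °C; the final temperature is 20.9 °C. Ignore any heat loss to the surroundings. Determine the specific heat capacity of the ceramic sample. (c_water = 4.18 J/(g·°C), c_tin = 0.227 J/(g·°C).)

Energy conservation, ΣQ = 0:
430×c×(20.9 − 166) + 721×4.18×(20.9 − 12.5) + 121×0.227×(20.9 − 12.5) = 0
-62393 c = -25546
c = -25546/-62393 ≈ 0.4094 J/(g·°C)

c ≈ 0.409 J/(g·°C)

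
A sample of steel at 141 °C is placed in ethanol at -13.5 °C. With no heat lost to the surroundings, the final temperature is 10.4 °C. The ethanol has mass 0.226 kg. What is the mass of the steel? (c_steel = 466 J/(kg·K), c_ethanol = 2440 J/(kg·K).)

m ≈ 0.217 kg

Heat lost by the steel = heat gained by the ethanol:
m×466×(141 − 10.4) = 0.226×2440×(10.4 − (-13.5))
60860 m = 13179  ⇒  m ≈ 0.2166 kg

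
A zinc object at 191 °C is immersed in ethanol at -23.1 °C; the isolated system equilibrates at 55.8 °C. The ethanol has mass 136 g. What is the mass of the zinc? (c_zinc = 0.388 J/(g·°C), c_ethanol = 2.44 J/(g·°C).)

Heat lost by the zinc = heat gained by the ethanol:
m×0.388×(191 − 55.8) = 136×2.44×(55.8 − (-23.1))
52.46 m = 26182  ⇒  m ≈ 499.1 g

m ≈ 499 g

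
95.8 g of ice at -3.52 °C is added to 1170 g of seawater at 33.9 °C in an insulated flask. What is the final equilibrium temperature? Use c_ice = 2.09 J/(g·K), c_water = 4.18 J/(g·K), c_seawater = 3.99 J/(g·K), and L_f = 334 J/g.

T_f ≈ 24.8 °C

Taking heat into each body as positive, Σ m c ΔT = 0:
warm ice to 0 °C: 95.8·2.09·(0 − (-3.52)) = 704.78
  melt ice: 95.8·334 = 31997
  meltwater 0→T: 95.8·4.18·T = 400.44 T
  seawater cools: 1170·3.99·(T − 33.9) = 4668.3(T − 33.9)
5068.7 T = 158255 − 32702 = 125553
T ≈ 24.77 °C (positive, so assuming full melt was valid).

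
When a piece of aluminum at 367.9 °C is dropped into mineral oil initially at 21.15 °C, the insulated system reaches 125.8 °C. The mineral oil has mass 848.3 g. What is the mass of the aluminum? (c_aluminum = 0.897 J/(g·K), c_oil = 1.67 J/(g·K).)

m ≈ 683 g

Net heat exchanged in the isolated system is zero:
m×0.897×(125.8 − 367.9) + 848.3×1.67×(125.8 − 21.15) = 0
-217.16 m = -148254
m = -148254/-217.16 ≈ 682.7 g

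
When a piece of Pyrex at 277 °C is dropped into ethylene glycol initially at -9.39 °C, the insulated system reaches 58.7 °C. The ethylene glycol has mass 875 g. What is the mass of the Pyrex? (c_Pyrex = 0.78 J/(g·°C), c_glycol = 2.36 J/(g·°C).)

m ≈ 826 g

Heat gained plus heat lost sum to zero:
m·0.78·(58.7 − 277) + 875·2.36·(58.7 − (-9.39)) = 0
-170.27 m = -140606
m = -140606/-170.27 ≈ 825.8 g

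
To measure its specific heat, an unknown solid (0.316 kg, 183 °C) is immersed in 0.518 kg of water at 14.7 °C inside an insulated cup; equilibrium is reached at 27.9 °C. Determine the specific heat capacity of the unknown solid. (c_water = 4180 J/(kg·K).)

c ≈ 583 J/(kg·K)

Heat lost by the unknown solid = heat gained by the water:
0.316×c×(183 − 27.9) = 0.518×4180×(27.9 − 14.7)
49.01 c = 28581  ⇒  c ≈ 583.2 J/(kg·K)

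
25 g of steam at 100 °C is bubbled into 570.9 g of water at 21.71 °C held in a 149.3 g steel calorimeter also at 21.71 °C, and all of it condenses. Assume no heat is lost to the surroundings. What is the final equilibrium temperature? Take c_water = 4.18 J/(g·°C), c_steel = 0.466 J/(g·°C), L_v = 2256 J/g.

T_f ≈ 46.9 °C

Heat gained plus heat lost sum to zero:
latent heat released on condensation: 25×2256 = 56400; condensed water 100 °C→T: 104.5(T − 100); water warms: 570.9×4.18×(T − 21.71) = 2386.4(T − 21.71); cup: 69.57(T − 21.71)
2560.4 T = 56400 + 10450 + 53318 = 120168
T ≈ 46.93 °C (< 100 °C, so full condensation is consistent).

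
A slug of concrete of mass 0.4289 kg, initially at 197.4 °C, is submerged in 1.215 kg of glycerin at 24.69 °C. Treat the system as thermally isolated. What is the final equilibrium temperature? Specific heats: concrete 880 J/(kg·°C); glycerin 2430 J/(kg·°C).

Net heat exchanged in the isolated system is zero:
0.4289×880×(T − 197.4) + 1.215×2430×(T − 24.69) = 0
377.43(T − 197.4) + 2952.5(T − 24.69) = 0
3329.9 T = 147401
T = 147401/3329.9 ≈ 44.27 °C

T_f ≈ 44.3 °C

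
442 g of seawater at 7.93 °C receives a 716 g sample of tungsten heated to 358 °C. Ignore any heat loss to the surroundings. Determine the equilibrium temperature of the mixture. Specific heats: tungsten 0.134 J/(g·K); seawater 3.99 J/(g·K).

T_f ≈ 26.0 °C

Set heat shed by the hot body equal to heat absorbed by the cold body:
716×0.134×(358 − T) = 442×3.99×(T − 7.93)
95.94(358 − T) = 1763.6(T − 7.93)
1859.5 T = 48333  ⇒  T ≈ 25.99 °C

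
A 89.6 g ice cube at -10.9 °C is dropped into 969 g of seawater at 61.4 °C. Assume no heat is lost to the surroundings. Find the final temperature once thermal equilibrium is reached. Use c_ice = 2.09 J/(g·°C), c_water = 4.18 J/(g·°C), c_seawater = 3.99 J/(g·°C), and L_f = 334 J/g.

Conservation of energy gives ΣQ = 0:
warm ice to 0 °C: 89.6×2.09×(0 − (-10.9)) = 2041.2
  melt ice: 89.6×334 = 29926
  warm the meltwater: 374.53 T
  seawater cools: 969×3.99×(T − 61.4) = 3866.3(T − 61.4)
4240.8 T = 237391 − 31968 = 205424
T ≈ 48.44 °C. Since T > 0 °C, the all-ice-melts assumption holds.

T_f ≈ 48.4 °C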